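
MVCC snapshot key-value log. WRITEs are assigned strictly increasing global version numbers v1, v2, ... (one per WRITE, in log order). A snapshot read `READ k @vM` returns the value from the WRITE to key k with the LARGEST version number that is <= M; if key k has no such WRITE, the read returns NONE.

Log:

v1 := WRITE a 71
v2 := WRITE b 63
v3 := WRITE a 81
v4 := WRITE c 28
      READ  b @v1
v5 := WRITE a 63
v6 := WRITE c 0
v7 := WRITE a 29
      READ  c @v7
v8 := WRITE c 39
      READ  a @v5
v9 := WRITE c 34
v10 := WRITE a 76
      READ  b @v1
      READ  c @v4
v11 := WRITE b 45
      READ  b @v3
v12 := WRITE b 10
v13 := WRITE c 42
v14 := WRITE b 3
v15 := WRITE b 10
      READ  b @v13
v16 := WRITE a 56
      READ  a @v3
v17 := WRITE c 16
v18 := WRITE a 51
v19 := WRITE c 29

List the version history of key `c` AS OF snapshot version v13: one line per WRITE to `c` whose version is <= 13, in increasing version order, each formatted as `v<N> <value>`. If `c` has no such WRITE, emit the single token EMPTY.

Scan writes for key=c with version <= 13:
  v1 WRITE a 71 -> skip
  v2 WRITE b 63 -> skip
  v3 WRITE a 81 -> skip
  v4 WRITE c 28 -> keep
  v5 WRITE a 63 -> skip
  v6 WRITE c 0 -> keep
  v7 WRITE a 29 -> skip
  v8 WRITE c 39 -> keep
  v9 WRITE c 34 -> keep
  v10 WRITE a 76 -> skip
  v11 WRITE b 45 -> skip
  v12 WRITE b 10 -> skip
  v13 WRITE c 42 -> keep
  v14 WRITE b 3 -> skip
  v15 WRITE b 10 -> skip
  v16 WRITE a 56 -> skip
  v17 WRITE c 16 -> drop (> snap)
  v18 WRITE a 51 -> skip
  v19 WRITE c 29 -> drop (> snap)
Collected: [(4, 28), (6, 0), (8, 39), (9, 34), (13, 42)]

Answer: v4 28
v6 0
v8 39
v9 34
v13 42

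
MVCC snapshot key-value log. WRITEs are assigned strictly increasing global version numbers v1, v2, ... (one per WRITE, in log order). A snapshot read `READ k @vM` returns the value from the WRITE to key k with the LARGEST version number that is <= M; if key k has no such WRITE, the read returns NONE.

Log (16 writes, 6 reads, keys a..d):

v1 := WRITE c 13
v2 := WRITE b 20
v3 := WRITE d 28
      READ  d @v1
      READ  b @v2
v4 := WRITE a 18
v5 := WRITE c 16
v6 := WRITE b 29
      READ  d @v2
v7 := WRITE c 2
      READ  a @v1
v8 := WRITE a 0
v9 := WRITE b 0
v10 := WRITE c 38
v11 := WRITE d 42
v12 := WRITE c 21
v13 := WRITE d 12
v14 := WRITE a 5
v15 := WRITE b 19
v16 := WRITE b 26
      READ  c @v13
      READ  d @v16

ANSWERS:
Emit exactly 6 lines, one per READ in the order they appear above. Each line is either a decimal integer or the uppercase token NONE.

Answer: NONE
20
NONE
NONE
21
12

Derivation:
v1: WRITE c=13  (c history now [(1, 13)])
v2: WRITE b=20  (b history now [(2, 20)])
v3: WRITE d=28  (d history now [(3, 28)])
READ d @v1: history=[(3, 28)] -> no version <= 1 -> NONE
READ b @v2: history=[(2, 20)] -> pick v2 -> 20
v4: WRITE a=18  (a history now [(4, 18)])
v5: WRITE c=16  (c history now [(1, 13), (5, 16)])
v6: WRITE b=29  (b history now [(2, 20), (6, 29)])
READ d @v2: history=[(3, 28)] -> no version <= 2 -> NONE
v7: WRITE c=2  (c history now [(1, 13), (5, 16), (7, 2)])
READ a @v1: history=[(4, 18)] -> no version <= 1 -> NONE
v8: WRITE a=0  (a history now [(4, 18), (8, 0)])
v9: WRITE b=0  (b history now [(2, 20), (6, 29), (9, 0)])
v10: WRITE c=38  (c history now [(1, 13), (5, 16), (7, 2), (10, 38)])
v11: WRITE d=42  (d history now [(3, 28), (11, 42)])
v12: WRITE c=21  (c history now [(1, 13), (5, 16), (7, 2), (10, 38), (12, 21)])
v13: WRITE d=12  (d history now [(3, 28), (11, 42), (13, 12)])
v14: WRITE a=5  (a history now [(4, 18), (8, 0), (14, 5)])
v15: WRITE b=19  (b history now [(2, 20), (6, 29), (9, 0), (15, 19)])
v16: WRITE b=26  (b history now [(2, 20), (6, 29), (9, 0), (15, 19), (16, 26)])
READ c @v13: history=[(1, 13), (5, 16), (7, 2), (10, 38), (12, 21)] -> pick v12 -> 21
READ d @v16: history=[(3, 28), (11, 42), (13, 12)] -> pick v13 -> 12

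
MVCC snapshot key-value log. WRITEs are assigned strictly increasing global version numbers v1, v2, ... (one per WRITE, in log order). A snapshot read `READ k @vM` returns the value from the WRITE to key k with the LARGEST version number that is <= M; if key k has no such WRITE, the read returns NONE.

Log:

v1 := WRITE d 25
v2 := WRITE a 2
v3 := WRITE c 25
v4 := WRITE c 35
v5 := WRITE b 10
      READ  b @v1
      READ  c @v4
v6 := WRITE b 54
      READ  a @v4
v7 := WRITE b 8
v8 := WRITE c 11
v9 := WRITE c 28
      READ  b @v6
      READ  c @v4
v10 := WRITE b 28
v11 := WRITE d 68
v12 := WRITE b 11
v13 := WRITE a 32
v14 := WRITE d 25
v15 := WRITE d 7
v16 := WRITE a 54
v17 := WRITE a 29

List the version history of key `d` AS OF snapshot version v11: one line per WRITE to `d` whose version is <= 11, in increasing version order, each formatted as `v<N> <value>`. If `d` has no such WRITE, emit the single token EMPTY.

Scan writes for key=d with version <= 11:
  v1 WRITE d 25 -> keep
  v2 WRITE a 2 -> skip
  v3 WRITE c 25 -> skip
  v4 WRITE c 35 -> skip
  v5 WRITE b 10 -> skip
  v6 WRITE b 54 -> skip
  v7 WRITE b 8 -> skip
  v8 WRITE c 11 -> skip
  v9 WRITE c 28 -> skip
  v10 WRITE b 28 -> skip
  v11 WRITE d 68 -> keep
  v12 WRITE b 11 -> skip
  v13 WRITE a 32 -> skip
  v14 WRITE d 25 -> drop (> snap)
  v15 WRITE d 7 -> drop (> snap)
  v16 WRITE a 54 -> skip
  v17 WRITE a 29 -> skip
Collected: [(1, 25), (11, 68)]

Answer: v1 25
v11 68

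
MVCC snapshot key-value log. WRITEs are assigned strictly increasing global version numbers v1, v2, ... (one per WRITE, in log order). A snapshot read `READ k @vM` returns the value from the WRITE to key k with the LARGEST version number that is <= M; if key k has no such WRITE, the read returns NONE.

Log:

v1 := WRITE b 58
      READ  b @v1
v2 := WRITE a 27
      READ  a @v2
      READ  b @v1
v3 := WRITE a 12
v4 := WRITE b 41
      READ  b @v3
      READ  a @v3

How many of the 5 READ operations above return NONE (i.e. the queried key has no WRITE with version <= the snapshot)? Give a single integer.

v1: WRITE b=58  (b history now [(1, 58)])
READ b @v1: history=[(1, 58)] -> pick v1 -> 58
v2: WRITE a=27  (a history now [(2, 27)])
READ a @v2: history=[(2, 27)] -> pick v2 -> 27
READ b @v1: history=[(1, 58)] -> pick v1 -> 58
v3: WRITE a=12  (a history now [(2, 27), (3, 12)])
v4: WRITE b=41  (b history now [(1, 58), (4, 41)])
READ b @v3: history=[(1, 58), (4, 41)] -> pick v1 -> 58
READ a @v3: history=[(2, 27), (3, 12)] -> pick v3 -> 12
Read results in order: ['58', '27', '58', '58', '12']
NONE count = 0

Answer: 0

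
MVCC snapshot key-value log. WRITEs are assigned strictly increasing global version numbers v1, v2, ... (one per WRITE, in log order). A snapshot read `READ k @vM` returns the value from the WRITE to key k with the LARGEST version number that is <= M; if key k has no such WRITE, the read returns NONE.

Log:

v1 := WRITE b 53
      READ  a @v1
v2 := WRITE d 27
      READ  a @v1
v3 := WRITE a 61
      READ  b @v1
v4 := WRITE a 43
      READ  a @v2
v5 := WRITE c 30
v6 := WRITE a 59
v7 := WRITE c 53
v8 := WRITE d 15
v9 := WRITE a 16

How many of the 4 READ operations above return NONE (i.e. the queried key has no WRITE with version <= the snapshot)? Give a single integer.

v1: WRITE b=53  (b history now [(1, 53)])
READ a @v1: history=[] -> no version <= 1 -> NONE
v2: WRITE d=27  (d history now [(2, 27)])
READ a @v1: history=[] -> no version <= 1 -> NONE
v3: WRITE a=61  (a history now [(3, 61)])
READ b @v1: history=[(1, 53)] -> pick v1 -> 53
v4: WRITE a=43  (a history now [(3, 61), (4, 43)])
READ a @v2: history=[(3, 61), (4, 43)] -> no version <= 2 -> NONE
v5: WRITE c=30  (c history now [(5, 30)])
v6: WRITE a=59  (a history now [(3, 61), (4, 43), (6, 59)])
v7: WRITE c=53  (c history now [(5, 30), (7, 53)])
v8: WRITE d=15  (d history now [(2, 27), (8, 15)])
v9: WRITE a=16  (a history now [(3, 61), (4, 43), (6, 59), (9, 16)])
Read results in order: ['NONE', 'NONE', '53', 'NONE']
NONE count = 3

Answer: 3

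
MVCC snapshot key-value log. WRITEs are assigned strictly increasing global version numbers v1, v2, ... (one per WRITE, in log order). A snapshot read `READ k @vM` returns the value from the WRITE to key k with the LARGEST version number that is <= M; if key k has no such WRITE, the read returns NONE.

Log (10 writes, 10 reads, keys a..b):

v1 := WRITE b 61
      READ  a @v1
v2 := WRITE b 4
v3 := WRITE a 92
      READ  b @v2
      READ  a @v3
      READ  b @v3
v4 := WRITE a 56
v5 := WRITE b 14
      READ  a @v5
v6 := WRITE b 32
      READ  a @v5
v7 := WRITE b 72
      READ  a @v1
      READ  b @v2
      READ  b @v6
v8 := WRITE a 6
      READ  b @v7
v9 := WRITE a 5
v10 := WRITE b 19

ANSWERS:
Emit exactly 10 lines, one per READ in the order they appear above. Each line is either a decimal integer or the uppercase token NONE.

v1: WRITE b=61  (b history now [(1, 61)])
READ a @v1: history=[] -> no version <= 1 -> NONE
v2: WRITE b=4  (b history now [(1, 61), (2, 4)])
v3: WRITE a=92  (a history now [(3, 92)])
READ b @v2: history=[(1, 61), (2, 4)] -> pick v2 -> 4
READ a @v3: history=[(3, 92)] -> pick v3 -> 92
READ b @v3: history=[(1, 61), (2, 4)] -> pick v2 -> 4
v4: WRITE a=56  (a history now [(3, 92), (4, 56)])
v5: WRITE b=14  (b history now [(1, 61), (2, 4), (5, 14)])
READ a @v5: history=[(3, 92), (4, 56)] -> pick v4 -> 56
v6: WRITE b=32  (b history now [(1, 61), (2, 4), (5, 14), (6, 32)])
READ a @v5: history=[(3, 92), (4, 56)] -> pick v4 -> 56
v7: WRITE b=72  (b history now [(1, 61), (2, 4), (5, 14), (6, 32), (7, 72)])
READ a @v1: history=[(3, 92), (4, 56)] -> no version <= 1 -> NONE
READ b @v2: history=[(1, 61), (2, 4), (5, 14), (6, 32), (7, 72)] -> pick v2 -> 4
READ b @v6: history=[(1, 61), (2, 4), (5, 14), (6, 32), (7, 72)] -> pick v6 -> 32
v8: WRITE a=6  (a history now [(3, 92), (4, 56), (8, 6)])
READ b @v7: history=[(1, 61), (2, 4), (5, 14), (6, 32), (7, 72)] -> pick v7 -> 72
v9: WRITE a=5  (a history now [(3, 92), (4, 56), (8, 6), (9, 5)])
v10: WRITE b=19  (b history now [(1, 61), (2, 4), (5, 14), (6, 32), (7, 72), (10, 19)])

Answer: NONE
4
92
4
56
56
NONE
4
32
72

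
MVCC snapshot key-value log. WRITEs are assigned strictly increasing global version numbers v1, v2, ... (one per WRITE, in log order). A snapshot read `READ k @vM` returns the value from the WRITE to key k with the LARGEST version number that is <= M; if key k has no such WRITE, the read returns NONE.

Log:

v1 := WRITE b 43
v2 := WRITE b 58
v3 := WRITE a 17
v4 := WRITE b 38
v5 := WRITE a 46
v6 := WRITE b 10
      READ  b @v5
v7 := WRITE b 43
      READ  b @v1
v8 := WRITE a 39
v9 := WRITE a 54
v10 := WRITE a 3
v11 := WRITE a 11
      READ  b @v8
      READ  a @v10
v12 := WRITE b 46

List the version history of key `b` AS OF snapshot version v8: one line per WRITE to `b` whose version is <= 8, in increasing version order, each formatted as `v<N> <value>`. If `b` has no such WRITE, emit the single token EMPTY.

Scan writes for key=b with version <= 8:
  v1 WRITE b 43 -> keep
  v2 WRITE b 58 -> keep
  v3 WRITE a 17 -> skip
  v4 WRITE b 38 -> keep
  v5 WRITE a 46 -> skip
  v6 WRITE b 10 -> keep
  v7 WRITE b 43 -> keep
  v8 WRITE a 39 -> skip
  v9 WRITE a 54 -> skip
  v10 WRITE a 3 -> skip
  v11 WRITE a 11 -> skip
  v12 WRITE b 46 -> drop (> snap)
Collected: [(1, 43), (2, 58), (4, 38), (6, 10), (7, 43)]

Answer: v1 43
v2 58
v4 38
v6 10
v7 43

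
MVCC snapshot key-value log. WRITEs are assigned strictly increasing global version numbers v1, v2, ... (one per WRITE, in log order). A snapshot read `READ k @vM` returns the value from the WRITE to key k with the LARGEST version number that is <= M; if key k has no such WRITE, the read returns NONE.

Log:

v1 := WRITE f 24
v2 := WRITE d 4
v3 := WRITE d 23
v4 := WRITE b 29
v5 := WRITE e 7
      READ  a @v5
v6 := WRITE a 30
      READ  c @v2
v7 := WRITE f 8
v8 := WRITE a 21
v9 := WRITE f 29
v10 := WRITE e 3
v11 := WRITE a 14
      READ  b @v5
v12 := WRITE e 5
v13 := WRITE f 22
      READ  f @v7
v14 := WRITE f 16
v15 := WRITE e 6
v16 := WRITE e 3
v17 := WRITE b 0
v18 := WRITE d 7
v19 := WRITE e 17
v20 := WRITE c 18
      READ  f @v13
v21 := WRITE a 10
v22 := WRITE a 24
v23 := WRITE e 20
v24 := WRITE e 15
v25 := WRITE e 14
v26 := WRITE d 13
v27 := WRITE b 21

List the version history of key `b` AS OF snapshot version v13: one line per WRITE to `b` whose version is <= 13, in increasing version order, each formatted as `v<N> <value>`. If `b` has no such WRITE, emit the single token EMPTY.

Answer: v4 29

Derivation:
Scan writes for key=b with version <= 13:
  v1 WRITE f 24 -> skip
  v2 WRITE d 4 -> skip
  v3 WRITE d 23 -> skip
  v4 WRITE b 29 -> keep
  v5 WRITE e 7 -> skip
  v6 WRITE a 30 -> skip
  v7 WRITE f 8 -> skip
  v8 WRITE a 21 -> skip
  v9 WRITE f 29 -> skip
  v10 WRITE e 3 -> skip
  v11 WRITE a 14 -> skip
  v12 WRITE e 5 -> skip
  v13 WRITE f 22 -> skip
  v14 WRITE f 16 -> skip
  v15 WRITE e 6 -> skip
  v16 WRITE e 3 -> skip
  v17 WRITE b 0 -> drop (> snap)
  v18 WRITE d 7 -> skip
  v19 WRITE e 17 -> skip
  v20 WRITE c 18 -> skip
  v21 WRITE a 10 -> skip
  v22 WRITE a 24 -> skip
  v23 WRITE e 20 -> skip
  v24 WRITE e 15 -> skip
  v25 WRITE e 14 -> skip
  v26 WRITE d 13 -> skip
  v27 WRITE b 21 -> drop (> snap)
Collected: [(4, 29)]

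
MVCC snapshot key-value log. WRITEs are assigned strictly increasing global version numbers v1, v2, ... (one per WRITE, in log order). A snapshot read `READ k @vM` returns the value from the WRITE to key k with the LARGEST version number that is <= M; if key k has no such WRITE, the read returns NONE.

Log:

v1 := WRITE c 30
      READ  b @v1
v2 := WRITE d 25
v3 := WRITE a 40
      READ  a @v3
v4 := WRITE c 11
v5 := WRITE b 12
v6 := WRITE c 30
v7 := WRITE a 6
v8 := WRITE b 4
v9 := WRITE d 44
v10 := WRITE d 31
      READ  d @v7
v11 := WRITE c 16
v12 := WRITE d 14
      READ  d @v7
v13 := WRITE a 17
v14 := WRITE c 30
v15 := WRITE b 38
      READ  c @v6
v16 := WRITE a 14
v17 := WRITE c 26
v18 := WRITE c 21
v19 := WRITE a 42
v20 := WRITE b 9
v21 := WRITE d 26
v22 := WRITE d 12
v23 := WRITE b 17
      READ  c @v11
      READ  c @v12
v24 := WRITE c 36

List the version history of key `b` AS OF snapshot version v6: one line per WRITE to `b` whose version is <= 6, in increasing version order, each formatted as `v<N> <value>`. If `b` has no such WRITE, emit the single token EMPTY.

Answer: v5 12

Derivation:
Scan writes for key=b with version <= 6:
  v1 WRITE c 30 -> skip
  v2 WRITE d 25 -> skip
  v3 WRITE a 40 -> skip
  v4 WRITE c 11 -> skip
  v5 WRITE b 12 -> keep
  v6 WRITE c 30 -> skip
  v7 WRITE a 6 -> skip
  v8 WRITE b 4 -> drop (> snap)
  v9 WRITE d 44 -> skip
  v10 WRITE d 31 -> skip
  v11 WRITE c 16 -> skip
  v12 WRITE d 14 -> skip
  v13 WRITE a 17 -> skip
  v14 WRITE c 30 -> skip
  v15 WRITE b 38 -> drop (> snap)
  v16 WRITE a 14 -> skip
  v17 WRITE c 26 -> skip
  v18 WRITE c 21 -> skip
  v19 WRITE a 42 -> skip
  v20 WRITE b 9 -> drop (> snap)
  v21 WRITE d 26 -> skip
  v22 WRITE d 12 -> skip
  v23 WRITE b 17 -> drop (> snap)
  v24 WRITE c 36 -> skip
Collected: [(5, 12)]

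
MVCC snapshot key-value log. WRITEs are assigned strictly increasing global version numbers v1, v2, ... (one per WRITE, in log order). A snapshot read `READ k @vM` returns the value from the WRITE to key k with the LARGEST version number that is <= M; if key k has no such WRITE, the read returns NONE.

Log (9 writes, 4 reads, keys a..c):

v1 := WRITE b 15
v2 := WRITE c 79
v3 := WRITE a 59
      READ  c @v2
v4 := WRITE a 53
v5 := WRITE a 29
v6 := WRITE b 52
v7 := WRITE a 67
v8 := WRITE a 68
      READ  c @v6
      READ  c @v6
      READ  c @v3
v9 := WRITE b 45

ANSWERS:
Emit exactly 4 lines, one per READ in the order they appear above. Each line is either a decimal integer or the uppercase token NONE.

v1: WRITE b=15  (b history now [(1, 15)])
v2: WRITE c=79  (c history now [(2, 79)])
v3: WRITE a=59  (a history now [(3, 59)])
READ c @v2: history=[(2, 79)] -> pick v2 -> 79
v4: WRITE a=53  (a history now [(3, 59), (4, 53)])
v5: WRITE a=29  (a history now [(3, 59), (4, 53), (5, 29)])
v6: WRITE b=52  (b history now [(1, 15), (6, 52)])
v7: WRITE a=67  (a history now [(3, 59), (4, 53), (5, 29), (7, 67)])
v8: WRITE a=68  (a history now [(3, 59), (4, 53), (5, 29), (7, 67), (8, 68)])
READ c @v6: history=[(2, 79)] -> pick v2 -> 79
READ c @v6: history=[(2, 79)] -> pick v2 -> 79
READ c @v3: history=[(2, 79)] -> pick v2 -> 79
v9: WRITE b=45  (b history now [(1, 15), (6, 52), (9, 45)])

Answer: 79
79
79
79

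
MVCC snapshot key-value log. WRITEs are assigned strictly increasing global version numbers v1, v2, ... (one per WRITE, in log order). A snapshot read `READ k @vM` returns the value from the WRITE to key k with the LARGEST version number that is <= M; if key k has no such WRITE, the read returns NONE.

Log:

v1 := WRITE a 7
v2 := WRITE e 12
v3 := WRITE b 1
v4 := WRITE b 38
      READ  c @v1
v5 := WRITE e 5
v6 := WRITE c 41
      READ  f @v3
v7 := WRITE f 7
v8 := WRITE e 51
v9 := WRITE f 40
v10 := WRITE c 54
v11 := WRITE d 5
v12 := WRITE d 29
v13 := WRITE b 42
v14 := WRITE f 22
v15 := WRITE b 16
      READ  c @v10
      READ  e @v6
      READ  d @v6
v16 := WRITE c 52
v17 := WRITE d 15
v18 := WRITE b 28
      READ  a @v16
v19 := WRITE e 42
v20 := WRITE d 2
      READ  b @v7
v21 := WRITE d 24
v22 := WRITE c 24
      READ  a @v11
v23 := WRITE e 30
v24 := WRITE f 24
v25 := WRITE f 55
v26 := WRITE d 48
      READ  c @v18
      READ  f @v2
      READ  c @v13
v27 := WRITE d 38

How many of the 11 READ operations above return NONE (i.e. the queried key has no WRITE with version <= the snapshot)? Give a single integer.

v1: WRITE a=7  (a history now [(1, 7)])
v2: WRITE e=12  (e history now [(2, 12)])
v3: WRITE b=1  (b history now [(3, 1)])
v4: WRITE b=38  (b history now [(3, 1), (4, 38)])
READ c @v1: history=[] -> no version <= 1 -> NONE
v5: WRITE e=5  (e history now [(2, 12), (5, 5)])
v6: WRITE c=41  (c history now [(6, 41)])
READ f @v3: history=[] -> no version <= 3 -> NONE
v7: WRITE f=7  (f history now [(7, 7)])
v8: WRITE e=51  (e history now [(2, 12), (5, 5), (8, 51)])
v9: WRITE f=40  (f history now [(7, 7), (9, 40)])
v10: WRITE c=54  (c history now [(6, 41), (10, 54)])
v11: WRITE d=5  (d history now [(11, 5)])
v12: WRITE d=29  (d history now [(11, 5), (12, 29)])
v13: WRITE b=42  (b history now [(3, 1), (4, 38), (13, 42)])
v14: WRITE f=22  (f history now [(7, 7), (9, 40), (14, 22)])
v15: WRITE b=16  (b history now [(3, 1), (4, 38), (13, 42), (15, 16)])
READ c @v10: history=[(6, 41), (10, 54)] -> pick v10 -> 54
READ e @v6: history=[(2, 12), (5, 5), (8, 51)] -> pick v5 -> 5
READ d @v6: history=[(11, 5), (12, 29)] -> no version <= 6 -> NONE
v16: WRITE c=52  (c history now [(6, 41), (10, 54), (16, 52)])
v17: WRITE d=15  (d history now [(11, 5), (12, 29), (17, 15)])
v18: WRITE b=28  (b history now [(3, 1), (4, 38), (13, 42), (15, 16), (18, 28)])
READ a @v16: history=[(1, 7)] -> pick v1 -> 7
v19: WRITE e=42  (e history now [(2, 12), (5, 5), (8, 51), (19, 42)])
v20: WRITE d=2  (d history now [(11, 5), (12, 29), (17, 15), (20, 2)])
READ b @v7: history=[(3, 1), (4, 38), (13, 42), (15, 16), (18, 28)] -> pick v4 -> 38
v21: WRITE d=24  (d history now [(11, 5), (12, 29), (17, 15), (20, 2), (21, 24)])
v22: WRITE c=24  (c history now [(6, 41), (10, 54), (16, 52), (22, 24)])
READ a @v11: history=[(1, 7)] -> pick v1 -> 7
v23: WRITE e=30  (e history now [(2, 12), (5, 5), (8, 51), (19, 42), (23, 30)])
v24: WRITE f=24  (f history now [(7, 7), (9, 40), (14, 22), (24, 24)])
v25: WRITE f=55  (f history now [(7, 7), (9, 40), (14, 22), (24, 24), (25, 55)])
v26: WRITE d=48  (d history now [(11, 5), (12, 29), (17, 15), (20, 2), (21, 24), (26, 48)])
READ c @v18: history=[(6, 41), (10, 54), (16, 52), (22, 24)] -> pick v16 -> 52
READ f @v2: history=[(7, 7), (9, 40), (14, 22), (24, 24), (25, 55)] -> no version <= 2 -> NONE
READ c @v13: history=[(6, 41), (10, 54), (16, 52), (22, 24)] -> pick v10 -> 54
v27: WRITE d=38  (d history now [(11, 5), (12, 29), (17, 15), (20, 2), (21, 24), (26, 48), (27, 38)])
Read results in order: ['NONE', 'NONE', '54', '5', 'NONE', '7', '38', '7', '52', 'NONE', '54']
NONE count = 4

Answer: 4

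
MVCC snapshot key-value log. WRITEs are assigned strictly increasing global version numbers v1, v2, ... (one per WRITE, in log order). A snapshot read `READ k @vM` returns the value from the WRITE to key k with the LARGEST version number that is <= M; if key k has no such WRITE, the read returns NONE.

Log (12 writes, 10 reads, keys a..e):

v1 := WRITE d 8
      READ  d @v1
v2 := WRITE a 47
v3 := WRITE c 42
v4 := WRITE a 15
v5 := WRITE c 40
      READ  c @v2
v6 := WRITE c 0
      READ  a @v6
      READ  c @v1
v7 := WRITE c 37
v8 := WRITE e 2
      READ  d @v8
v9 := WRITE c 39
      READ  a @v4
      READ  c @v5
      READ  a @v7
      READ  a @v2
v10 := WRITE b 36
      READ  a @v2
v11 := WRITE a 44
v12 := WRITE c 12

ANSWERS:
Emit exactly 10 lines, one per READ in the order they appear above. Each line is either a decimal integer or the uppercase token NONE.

Answer: 8
NONE
15
NONE
8
15
40
15
47
47

Derivation:
v1: WRITE d=8  (d history now [(1, 8)])
READ d @v1: history=[(1, 8)] -> pick v1 -> 8
v2: WRITE a=47  (a history now [(2, 47)])
v3: WRITE c=42  (c history now [(3, 42)])
v4: WRITE a=15  (a history now [(2, 47), (4, 15)])
v5: WRITE c=40  (c history now [(3, 42), (5, 40)])
READ c @v2: history=[(3, 42), (5, 40)] -> no version <= 2 -> NONE
v6: WRITE c=0  (c history now [(3, 42), (5, 40), (6, 0)])
READ a @v6: history=[(2, 47), (4, 15)] -> pick v4 -> 15
READ c @v1: history=[(3, 42), (5, 40), (6, 0)] -> no version <= 1 -> NONE
v7: WRITE c=37  (c history now [(3, 42), (5, 40), (6, 0), (7, 37)])
v8: WRITE e=2  (e history now [(8, 2)])
READ d @v8: history=[(1, 8)] -> pick v1 -> 8
v9: WRITE c=39  (c history now [(3, 42), (5, 40), (6, 0), (7, 37), (9, 39)])
READ a @v4: history=[(2, 47), (4, 15)] -> pick v4 -> 15
READ c @v5: history=[(3, 42), (5, 40), (6, 0), (7, 37), (9, 39)] -> pick v5 -> 40
READ a @v7: history=[(2, 47), (4, 15)] -> pick v4 -> 15
READ a @v2: history=[(2, 47), (4, 15)] -> pick v2 -> 47
v10: WRITE b=36  (b history now [(10, 36)])
READ a @v2: history=[(2, 47), (4, 15)] -> pick v2 -> 47
v11: WRITE a=44  (a history now [(2, 47), (4, 15), (11, 44)])
v12: WRITE c=12  (c history now [(3, 42), (5, 40), (6, 0), (7, 37), (9, 39), (12, 12)])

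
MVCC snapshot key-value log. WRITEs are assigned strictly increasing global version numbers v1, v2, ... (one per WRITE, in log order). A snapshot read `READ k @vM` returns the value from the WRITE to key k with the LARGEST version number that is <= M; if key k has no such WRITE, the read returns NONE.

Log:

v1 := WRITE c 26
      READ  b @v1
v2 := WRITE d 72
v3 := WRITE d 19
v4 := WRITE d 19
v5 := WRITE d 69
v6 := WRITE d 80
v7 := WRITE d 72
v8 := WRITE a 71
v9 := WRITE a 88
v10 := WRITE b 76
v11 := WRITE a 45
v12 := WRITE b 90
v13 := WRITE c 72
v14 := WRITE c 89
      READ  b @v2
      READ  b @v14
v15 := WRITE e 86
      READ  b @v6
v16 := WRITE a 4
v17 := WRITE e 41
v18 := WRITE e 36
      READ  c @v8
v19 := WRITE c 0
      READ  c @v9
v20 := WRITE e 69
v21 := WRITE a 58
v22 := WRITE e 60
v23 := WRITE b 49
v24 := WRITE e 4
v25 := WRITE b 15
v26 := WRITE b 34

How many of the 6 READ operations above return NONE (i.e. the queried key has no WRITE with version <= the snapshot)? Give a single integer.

Answer: 3

Derivation:
v1: WRITE c=26  (c history now [(1, 26)])
READ b @v1: history=[] -> no version <= 1 -> NONE
v2: WRITE d=72  (d history now [(2, 72)])
v3: WRITE d=19  (d history now [(2, 72), (3, 19)])
v4: WRITE d=19  (d history now [(2, 72), (3, 19), (4, 19)])
v5: WRITE d=69  (d history now [(2, 72), (3, 19), (4, 19), (5, 69)])
v6: WRITE d=80  (d history now [(2, 72), (3, 19), (4, 19), (5, 69), (6, 80)])
v7: WRITE d=72  (d history now [(2, 72), (3, 19), (4, 19), (5, 69), (6, 80), (7, 72)])
v8: WRITE a=71  (a history now [(8, 71)])
v9: WRITE a=88  (a history now [(8, 71), (9, 88)])
v10: WRITE b=76  (b history now [(10, 76)])
v11: WRITE a=45  (a history now [(8, 71), (9, 88), (11, 45)])
v12: WRITE b=90  (b history now [(10, 76), (12, 90)])
v13: WRITE c=72  (c history now [(1, 26), (13, 72)])
v14: WRITE c=89  (c history now [(1, 26), (13, 72), (14, 89)])
READ b @v2: history=[(10, 76), (12, 90)] -> no version <= 2 -> NONE
READ b @v14: history=[(10, 76), (12, 90)] -> pick v12 -> 90
v15: WRITE e=86  (e history now [(15, 86)])
READ b @v6: history=[(10, 76), (12, 90)] -> no version <= 6 -> NONE
v16: WRITE a=4  (a history now [(8, 71), (9, 88), (11, 45), (16, 4)])
v17: WRITE e=41  (e history now [(15, 86), (17, 41)])
v18: WRITE e=36  (e history now [(15, 86), (17, 41), (18, 36)])
READ c @v8: history=[(1, 26), (13, 72), (14, 89)] -> pick v1 -> 26
v19: WRITE c=0  (c history now [(1, 26), (13, 72), (14, 89), (19, 0)])
READ c @v9: history=[(1, 26), (13, 72), (14, 89), (19, 0)] -> pick v1 -> 26
v20: WRITE e=69  (e history now [(15, 86), (17, 41), (18, 36), (20, 69)])
v21: WRITE a=58  (a history now [(8, 71), (9, 88), (11, 45), (16, 4), (21, 58)])
v22: WRITE e=60  (e history now [(15, 86), (17, 41), (18, 36), (20, 69), (22, 60)])
v23: WRITE b=49  (b history now [(10, 76), (12, 90), (23, 49)])
v24: WRITE e=4  (e history now [(15, 86), (17, 41), (18, 36), (20, 69), (22, 60), (24, 4)])
v25: WRITE b=15  (b history now [(10, 76), (12, 90), (23, 49), (25, 15)])
v26: WRITE b=34  (b history now [(10, 76), (12, 90), (23, 49), (25, 15), (26, 34)])
Read results in order: ['NONE', 'NONE', '90', 'NONE', '26', '26']
NONE count = 3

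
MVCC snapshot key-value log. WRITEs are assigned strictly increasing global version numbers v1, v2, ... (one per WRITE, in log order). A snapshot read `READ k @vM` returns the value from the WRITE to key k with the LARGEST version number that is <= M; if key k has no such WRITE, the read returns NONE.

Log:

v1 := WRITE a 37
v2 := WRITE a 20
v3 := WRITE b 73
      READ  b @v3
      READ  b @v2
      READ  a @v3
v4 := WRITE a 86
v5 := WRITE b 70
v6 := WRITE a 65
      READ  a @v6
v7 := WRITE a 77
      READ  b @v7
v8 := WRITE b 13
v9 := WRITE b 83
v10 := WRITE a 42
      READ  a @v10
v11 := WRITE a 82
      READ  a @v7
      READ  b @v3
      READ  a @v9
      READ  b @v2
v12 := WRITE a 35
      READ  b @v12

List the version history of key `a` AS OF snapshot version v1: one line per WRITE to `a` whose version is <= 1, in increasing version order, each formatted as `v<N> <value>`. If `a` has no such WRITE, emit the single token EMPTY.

Answer: v1 37

Derivation:
Scan writes for key=a with version <= 1:
  v1 WRITE a 37 -> keep
  v2 WRITE a 20 -> drop (> snap)
  v3 WRITE b 73 -> skip
  v4 WRITE a 86 -> drop (> snap)
  v5 WRITE b 70 -> skip
  v6 WRITE a 65 -> drop (> snap)
  v7 WRITE a 77 -> drop (> snap)
  v8 WRITE b 13 -> skip
  v9 WRITE b 83 -> skip
  v10 WRITE a 42 -> drop (> snap)
  v11 WRITE a 82 -> drop (> snap)
  v12 WRITE a 35 -> drop (> snap)
Collected: [(1, 37)]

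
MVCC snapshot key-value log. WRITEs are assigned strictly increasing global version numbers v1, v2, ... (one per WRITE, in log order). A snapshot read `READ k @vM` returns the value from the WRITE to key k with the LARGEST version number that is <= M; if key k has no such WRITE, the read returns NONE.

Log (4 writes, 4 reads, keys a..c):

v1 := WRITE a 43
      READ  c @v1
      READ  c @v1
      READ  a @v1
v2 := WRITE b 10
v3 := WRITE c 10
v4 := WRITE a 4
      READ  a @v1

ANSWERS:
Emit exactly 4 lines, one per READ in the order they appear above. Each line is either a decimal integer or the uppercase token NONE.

v1: WRITE a=43  (a history now [(1, 43)])
READ c @v1: history=[] -> no version <= 1 -> NONE
READ c @v1: history=[] -> no version <= 1 -> NONE
READ a @v1: history=[(1, 43)] -> pick v1 -> 43
v2: WRITE b=10  (b history now [(2, 10)])
v3: WRITE c=10  (c history now [(3, 10)])
v4: WRITE a=4  (a history now [(1, 43), (4, 4)])
READ a @v1: history=[(1, 43), (4, 4)] -> pick v1 -> 43

Answer: NONE
NONE
43
43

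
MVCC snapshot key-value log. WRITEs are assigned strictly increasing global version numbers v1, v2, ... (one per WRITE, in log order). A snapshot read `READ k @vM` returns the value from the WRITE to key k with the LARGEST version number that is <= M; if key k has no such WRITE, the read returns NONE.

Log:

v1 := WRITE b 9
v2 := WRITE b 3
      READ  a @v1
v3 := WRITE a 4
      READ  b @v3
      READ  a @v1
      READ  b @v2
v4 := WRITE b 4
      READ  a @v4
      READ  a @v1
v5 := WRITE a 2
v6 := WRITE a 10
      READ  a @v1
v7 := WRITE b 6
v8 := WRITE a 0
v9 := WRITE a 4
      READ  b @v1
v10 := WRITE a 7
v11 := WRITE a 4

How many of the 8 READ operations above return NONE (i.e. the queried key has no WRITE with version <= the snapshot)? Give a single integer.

v1: WRITE b=9  (b history now [(1, 9)])
v2: WRITE b=3  (b history now [(1, 9), (2, 3)])
READ a @v1: history=[] -> no version <= 1 -> NONE
v3: WRITE a=4  (a history now [(3, 4)])
READ b @v3: history=[(1, 9), (2, 3)] -> pick v2 -> 3
READ a @v1: history=[(3, 4)] -> no version <= 1 -> NONE
READ b @v2: history=[(1, 9), (2, 3)] -> pick v2 -> 3
v4: WRITE b=4  (b history now [(1, 9), (2, 3), (4, 4)])
READ a @v4: history=[(3, 4)] -> pick v3 -> 4
READ a @v1: history=[(3, 4)] -> no version <= 1 -> NONE
v5: WRITE a=2  (a history now [(3, 4), (5, 2)])
v6: WRITE a=10  (a history now [(3, 4), (5, 2), (6, 10)])
READ a @v1: history=[(3, 4), (5, 2), (6, 10)] -> no version <= 1 -> NONE
v7: WRITE b=6  (b history now [(1, 9), (2, 3), (4, 4), (7, 6)])
v8: WRITE a=0  (a history now [(3, 4), (5, 2), (6, 10), (8, 0)])
v9: WRITE a=4  (a history now [(3, 4), (5, 2), (6, 10), (8, 0), (9, 4)])
READ b @v1: history=[(1, 9), (2, 3), (4, 4), (7, 6)] -> pick v1 -> 9
v10: WRITE a=7  (a history now [(3, 4), (5, 2), (6, 10), (8, 0), (9, 4), (10, 7)])
v11: WRITE a=4  (a history now [(3, 4), (5, 2), (6, 10), (8, 0), (9, 4), (10, 7), (11, 4)])
Read results in order: ['NONE', '3', 'NONE', '3', '4', 'NONE', 'NONE', '9']
NONE count = 4

Answer: 4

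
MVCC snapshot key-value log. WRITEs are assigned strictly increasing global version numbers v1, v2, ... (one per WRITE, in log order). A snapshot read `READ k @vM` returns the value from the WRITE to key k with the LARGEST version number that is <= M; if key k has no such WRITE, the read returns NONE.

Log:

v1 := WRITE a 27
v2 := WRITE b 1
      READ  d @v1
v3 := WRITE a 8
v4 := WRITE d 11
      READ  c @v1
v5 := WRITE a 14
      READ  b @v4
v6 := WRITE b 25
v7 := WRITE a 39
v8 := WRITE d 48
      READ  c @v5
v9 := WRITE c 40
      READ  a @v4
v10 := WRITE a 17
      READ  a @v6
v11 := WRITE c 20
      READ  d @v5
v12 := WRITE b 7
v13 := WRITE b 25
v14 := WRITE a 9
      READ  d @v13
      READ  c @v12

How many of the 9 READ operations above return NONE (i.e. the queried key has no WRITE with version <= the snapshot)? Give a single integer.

Answer: 3

Derivation:
v1: WRITE a=27  (a history now [(1, 27)])
v2: WRITE b=1  (b history now [(2, 1)])
READ d @v1: history=[] -> no version <= 1 -> NONE
v3: WRITE a=8  (a history now [(1, 27), (3, 8)])
v4: WRITE d=11  (d history now [(4, 11)])
READ c @v1: history=[] -> no version <= 1 -> NONE
v5: WRITE a=14  (a history now [(1, 27), (3, 8), (5, 14)])
READ b @v4: history=[(2, 1)] -> pick v2 -> 1
v6: WRITE b=25  (b history now [(2, 1), (6, 25)])
v7: WRITE a=39  (a history now [(1, 27), (3, 8), (5, 14), (7, 39)])
v8: WRITE d=48  (d history now [(4, 11), (8, 48)])
READ c @v5: history=[] -> no version <= 5 -> NONE
v9: WRITE c=40  (c history now [(9, 40)])
READ a @v4: history=[(1, 27), (3, 8), (5, 14), (7, 39)] -> pick v3 -> 8
v10: WRITE a=17  (a history now [(1, 27), (3, 8), (5, 14), (7, 39), (10, 17)])
READ a @v6: history=[(1, 27), (3, 8), (5, 14), (7, 39), (10, 17)] -> pick v5 -> 14
v11: WRITE c=20  (c history now [(9, 40), (11, 20)])
READ d @v5: history=[(4, 11), (8, 48)] -> pick v4 -> 11
v12: WRITE b=7  (b history now [(2, 1), (6, 25), (12, 7)])
v13: WRITE b=25  (b history now [(2, 1), (6, 25), (12, 7), (13, 25)])
v14: WRITE a=9  (a history now [(1, 27), (3, 8), (5, 14), (7, 39), (10, 17), (14, 9)])
READ d @v13: history=[(4, 11), (8, 48)] -> pick v8 -> 48
READ c @v12: history=[(9, 40), (11, 20)] -> pick v11 -> 20
Read results in order: ['NONE', 'NONE', '1', 'NONE', '8', '14', '11', '48', '20']
NONE count = 3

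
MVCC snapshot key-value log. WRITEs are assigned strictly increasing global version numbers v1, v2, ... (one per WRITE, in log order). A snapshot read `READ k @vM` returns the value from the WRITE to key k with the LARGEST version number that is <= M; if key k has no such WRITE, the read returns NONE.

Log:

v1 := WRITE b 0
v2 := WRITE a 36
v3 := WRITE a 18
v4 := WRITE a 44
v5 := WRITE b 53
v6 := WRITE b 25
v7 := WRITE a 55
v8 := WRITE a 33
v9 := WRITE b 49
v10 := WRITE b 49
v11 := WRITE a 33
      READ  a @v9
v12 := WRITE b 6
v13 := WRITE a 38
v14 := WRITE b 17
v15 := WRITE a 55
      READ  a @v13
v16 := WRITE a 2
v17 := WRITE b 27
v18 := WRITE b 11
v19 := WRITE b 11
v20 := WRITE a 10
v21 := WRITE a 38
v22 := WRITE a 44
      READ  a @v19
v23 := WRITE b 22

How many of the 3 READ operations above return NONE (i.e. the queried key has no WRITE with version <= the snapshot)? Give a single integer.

v1: WRITE b=0  (b history now [(1, 0)])
v2: WRITE a=36  (a history now [(2, 36)])
v3: WRITE a=18  (a history now [(2, 36), (3, 18)])
v4: WRITE a=44  (a history now [(2, 36), (3, 18), (4, 44)])
v5: WRITE b=53  (b history now [(1, 0), (5, 53)])
v6: WRITE b=25  (b history now [(1, 0), (5, 53), (6, 25)])
v7: WRITE a=55  (a history now [(2, 36), (3, 18), (4, 44), (7, 55)])
v8: WRITE a=33  (a history now [(2, 36), (3, 18), (4, 44), (7, 55), (8, 33)])
v9: WRITE b=49  (b history now [(1, 0), (5, 53), (6, 25), (9, 49)])
v10: WRITE b=49  (b history now [(1, 0), (5, 53), (6, 25), (9, 49), (10, 49)])
v11: WRITE a=33  (a history now [(2, 36), (3, 18), (4, 44), (7, 55), (8, 33), (11, 33)])
READ a @v9: history=[(2, 36), (3, 18), (4, 44), (7, 55), (8, 33), (11, 33)] -> pick v8 -> 33
v12: WRITE b=6  (b history now [(1, 0), (5, 53), (6, 25), (9, 49), (10, 49), (12, 6)])
v13: WRITE a=38  (a history now [(2, 36), (3, 18), (4, 44), (7, 55), (8, 33), (11, 33), (13, 38)])
v14: WRITE b=17  (b history now [(1, 0), (5, 53), (6, 25), (9, 49), (10, 49), (12, 6), (14, 17)])
v15: WRITE a=55  (a history now [(2, 36), (3, 18), (4, 44), (7, 55), (8, 33), (11, 33), (13, 38), (15, 55)])
READ a @v13: history=[(2, 36), (3, 18), (4, 44), (7, 55), (8, 33), (11, 33), (13, 38), (15, 55)] -> pick v13 -> 38
v16: WRITE a=2  (a history now [(2, 36), (3, 18), (4, 44), (7, 55), (8, 33), (11, 33), (13, 38), (15, 55), (16, 2)])
v17: WRITE b=27  (b history now [(1, 0), (5, 53), (6, 25), (9, 49), (10, 49), (12, 6), (14, 17), (17, 27)])
v18: WRITE b=11  (b history now [(1, 0), (5, 53), (6, 25), (9, 49), (10, 49), (12, 6), (14, 17), (17, 27), (18, 11)])
v19: WRITE b=11  (b history now [(1, 0), (5, 53), (6, 25), (9, 49), (10, 49), (12, 6), (14, 17), (17, 27), (18, 11), (19, 11)])
v20: WRITE a=10  (a history now [(2, 36), (3, 18), (4, 44), (7, 55), (8, 33), (11, 33), (13, 38), (15, 55), (16, 2), (20, 10)])
v21: WRITE a=38  (a history now [(2, 36), (3, 18), (4, 44), (7, 55), (8, 33), (11, 33), (13, 38), (15, 55), (16, 2), (20, 10), (21, 38)])
v22: WRITE a=44  (a history now [(2, 36), (3, 18), (4, 44), (7, 55), (8, 33), (11, 33), (13, 38), (15, 55), (16, 2), (20, 10), (21, 38), (22, 44)])
READ a @v19: history=[(2, 36), (3, 18), (4, 44), (7, 55), (8, 33), (11, 33), (13, 38), (15, 55), (16, 2), (20, 10), (21, 38), (22, 44)] -> pick v16 -> 2
v23: WRITE b=22  (b history now [(1, 0), (5, 53), (6, 25), (9, 49), (10, 49), (12, 6), (14, 17), (17, 27), (18, 11), (19, 11), (23, 22)])
Read results in order: ['33', '38', '2']
NONE count = 0

Answer: 0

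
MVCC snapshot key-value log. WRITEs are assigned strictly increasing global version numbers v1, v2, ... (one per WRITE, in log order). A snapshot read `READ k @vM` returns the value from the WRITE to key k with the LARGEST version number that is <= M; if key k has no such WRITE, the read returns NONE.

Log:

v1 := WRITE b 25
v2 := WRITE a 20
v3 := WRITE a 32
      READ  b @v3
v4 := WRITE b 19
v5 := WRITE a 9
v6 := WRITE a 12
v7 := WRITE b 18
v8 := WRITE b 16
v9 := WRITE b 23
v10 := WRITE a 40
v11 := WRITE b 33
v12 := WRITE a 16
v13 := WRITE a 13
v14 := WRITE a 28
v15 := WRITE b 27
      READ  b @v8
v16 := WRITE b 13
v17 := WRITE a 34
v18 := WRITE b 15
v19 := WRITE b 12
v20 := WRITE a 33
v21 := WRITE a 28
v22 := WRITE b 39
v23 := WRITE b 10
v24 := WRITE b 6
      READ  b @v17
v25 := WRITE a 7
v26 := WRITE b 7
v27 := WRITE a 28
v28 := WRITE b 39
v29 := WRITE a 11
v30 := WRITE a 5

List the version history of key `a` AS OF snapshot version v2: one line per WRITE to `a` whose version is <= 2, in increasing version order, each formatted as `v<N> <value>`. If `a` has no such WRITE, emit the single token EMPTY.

Scan writes for key=a with version <= 2:
  v1 WRITE b 25 -> skip
  v2 WRITE a 20 -> keep
  v3 WRITE a 32 -> drop (> snap)
  v4 WRITE b 19 -> skip
  v5 WRITE a 9 -> drop (> snap)
  v6 WRITE a 12 -> drop (> snap)
  v7 WRITE b 18 -> skip
  v8 WRITE b 16 -> skip
  v9 WRITE b 23 -> skip
  v10 WRITE a 40 -> drop (> snap)
  v11 WRITE b 33 -> skip
  v12 WRITE a 16 -> drop (> snap)
  v13 WRITE a 13 -> drop (> snap)
  v14 WRITE a 28 -> drop (> snap)
  v15 WRITE b 27 -> skip
  v16 WRITE b 13 -> skip
  v17 WRITE a 34 -> drop (> snap)
  v18 WRITE b 15 -> skip
  v19 WRITE b 12 -> skip
  v20 WRITE a 33 -> drop (> snap)
  v21 WRITE a 28 -> drop (> snap)
  v22 WRITE b 39 -> skip
  v23 WRITE b 10 -> skip
  v24 WRITE b 6 -> skip
  v25 WRITE a 7 -> drop (> snap)
  v26 WRITE b 7 -> skip
  v27 WRITE a 28 -> drop (> snap)
  v28 WRITE b 39 -> skip
  v29 WRITE a 11 -> drop (> snap)
  v30 WRITE a 5 -> drop (> snap)
Collected: [(2, 20)]

Answer: v2 20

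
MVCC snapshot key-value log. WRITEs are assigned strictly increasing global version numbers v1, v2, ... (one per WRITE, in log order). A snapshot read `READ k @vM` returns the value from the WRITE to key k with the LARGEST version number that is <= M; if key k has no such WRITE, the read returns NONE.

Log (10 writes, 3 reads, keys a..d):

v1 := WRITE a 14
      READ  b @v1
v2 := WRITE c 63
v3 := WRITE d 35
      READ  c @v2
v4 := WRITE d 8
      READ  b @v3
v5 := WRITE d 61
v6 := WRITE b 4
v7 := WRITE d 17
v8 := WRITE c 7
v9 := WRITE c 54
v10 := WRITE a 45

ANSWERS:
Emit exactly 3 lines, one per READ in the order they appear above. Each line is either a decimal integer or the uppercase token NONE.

v1: WRITE a=14  (a history now [(1, 14)])
READ b @v1: history=[] -> no version <= 1 -> NONE
v2: WRITE c=63  (c history now [(2, 63)])
v3: WRITE d=35  (d history now [(3, 35)])
READ c @v2: history=[(2, 63)] -> pick v2 -> 63
v4: WRITE d=8  (d history now [(3, 35), (4, 8)])
READ b @v3: history=[] -> no version <= 3 -> NONE
v5: WRITE d=61  (d history now [(3, 35), (4, 8), (5, 61)])
v6: WRITE b=4  (b history now [(6, 4)])
v7: WRITE d=17  (d history now [(3, 35), (4, 8), (5, 61), (7, 17)])
v8: WRITE c=7  (c history now [(2, 63), (8, 7)])
v9: WRITE c=54  (c history now [(2, 63), (8, 7), (9, 54)])
v10: WRITE a=45  (a history now [(1, 14), (10, 45)])

Answer: NONE
63
NONE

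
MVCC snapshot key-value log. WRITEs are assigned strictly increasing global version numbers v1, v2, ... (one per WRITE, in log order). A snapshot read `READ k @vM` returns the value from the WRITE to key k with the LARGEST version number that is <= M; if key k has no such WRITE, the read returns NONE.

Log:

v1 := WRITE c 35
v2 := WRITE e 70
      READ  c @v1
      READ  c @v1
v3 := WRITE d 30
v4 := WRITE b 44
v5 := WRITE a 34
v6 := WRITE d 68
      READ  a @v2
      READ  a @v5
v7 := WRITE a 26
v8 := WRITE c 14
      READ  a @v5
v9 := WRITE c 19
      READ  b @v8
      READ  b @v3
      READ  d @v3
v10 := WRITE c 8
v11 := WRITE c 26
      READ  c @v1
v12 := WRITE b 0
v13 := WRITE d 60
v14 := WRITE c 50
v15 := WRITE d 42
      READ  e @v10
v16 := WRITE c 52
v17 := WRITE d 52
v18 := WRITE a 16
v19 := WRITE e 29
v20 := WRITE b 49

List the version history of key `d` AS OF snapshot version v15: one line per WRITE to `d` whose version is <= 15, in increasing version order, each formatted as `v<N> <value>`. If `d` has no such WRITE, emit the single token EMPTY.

Answer: v3 30
v6 68
v13 60
v15 42

Derivation:
Scan writes for key=d with version <= 15:
  v1 WRITE c 35 -> skip
  v2 WRITE e 70 -> skip
  v3 WRITE d 30 -> keep
  v4 WRITE b 44 -> skip
  v5 WRITE a 34 -> skip
  v6 WRITE d 68 -> keep
  v7 WRITE a 26 -> skip
  v8 WRITE c 14 -> skip
  v9 WRITE c 19 -> skip
  v10 WRITE c 8 -> skip
  v11 WRITE c 26 -> skip
  v12 WRITE b 0 -> skip
  v13 WRITE d 60 -> keep
  v14 WRITE c 50 -> skip
  v15 WRITE d 42 -> keep
  v16 WRITE c 52 -> skip
  v17 WRITE d 52 -> drop (> snap)
  v18 WRITE a 16 -> skip
  v19 WRITE e 29 -> skip
  v20 WRITE b 49 -> skip
Collected: [(3, 30), (6, 68), (13, 60), (15, 42)]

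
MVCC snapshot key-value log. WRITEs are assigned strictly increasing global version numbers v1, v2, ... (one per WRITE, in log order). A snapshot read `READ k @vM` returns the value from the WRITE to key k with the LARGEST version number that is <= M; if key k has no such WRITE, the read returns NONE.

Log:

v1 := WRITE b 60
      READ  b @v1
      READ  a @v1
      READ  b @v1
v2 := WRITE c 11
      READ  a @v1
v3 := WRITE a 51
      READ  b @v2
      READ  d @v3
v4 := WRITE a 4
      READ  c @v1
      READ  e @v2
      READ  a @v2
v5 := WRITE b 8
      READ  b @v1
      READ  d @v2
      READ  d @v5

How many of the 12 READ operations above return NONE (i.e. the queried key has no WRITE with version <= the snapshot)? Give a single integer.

Answer: 8

Derivation:
v1: WRITE b=60  (b history now [(1, 60)])
READ b @v1: history=[(1, 60)] -> pick v1 -> 60
READ a @v1: history=[] -> no version <= 1 -> NONE
READ b @v1: history=[(1, 60)] -> pick v1 -> 60
v2: WRITE c=11  (c history now [(2, 11)])
READ a @v1: history=[] -> no version <= 1 -> NONE
v3: WRITE a=51  (a history now [(3, 51)])
READ b @v2: history=[(1, 60)] -> pick v1 -> 60
READ d @v3: history=[] -> no version <= 3 -> NONE
v4: WRITE a=4  (a history now [(3, 51), (4, 4)])
READ c @v1: history=[(2, 11)] -> no version <= 1 -> NONE
READ e @v2: history=[] -> no version <= 2 -> NONE
READ a @v2: history=[(3, 51), (4, 4)] -> no version <= 2 -> NONE
v5: WRITE b=8  (b history now [(1, 60), (5, 8)])
READ b @v1: history=[(1, 60), (5, 8)] -> pick v1 -> 60
READ d @v2: history=[] -> no version <= 2 -> NONE
READ d @v5: history=[] -> no version <= 5 -> NONE
Read results in order: ['60', 'NONE', '60', 'NONE', '60', 'NONE', 'NONE', 'NONE', 'NONE', '60', 'NONE', 'NONE']
NONE count = 8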